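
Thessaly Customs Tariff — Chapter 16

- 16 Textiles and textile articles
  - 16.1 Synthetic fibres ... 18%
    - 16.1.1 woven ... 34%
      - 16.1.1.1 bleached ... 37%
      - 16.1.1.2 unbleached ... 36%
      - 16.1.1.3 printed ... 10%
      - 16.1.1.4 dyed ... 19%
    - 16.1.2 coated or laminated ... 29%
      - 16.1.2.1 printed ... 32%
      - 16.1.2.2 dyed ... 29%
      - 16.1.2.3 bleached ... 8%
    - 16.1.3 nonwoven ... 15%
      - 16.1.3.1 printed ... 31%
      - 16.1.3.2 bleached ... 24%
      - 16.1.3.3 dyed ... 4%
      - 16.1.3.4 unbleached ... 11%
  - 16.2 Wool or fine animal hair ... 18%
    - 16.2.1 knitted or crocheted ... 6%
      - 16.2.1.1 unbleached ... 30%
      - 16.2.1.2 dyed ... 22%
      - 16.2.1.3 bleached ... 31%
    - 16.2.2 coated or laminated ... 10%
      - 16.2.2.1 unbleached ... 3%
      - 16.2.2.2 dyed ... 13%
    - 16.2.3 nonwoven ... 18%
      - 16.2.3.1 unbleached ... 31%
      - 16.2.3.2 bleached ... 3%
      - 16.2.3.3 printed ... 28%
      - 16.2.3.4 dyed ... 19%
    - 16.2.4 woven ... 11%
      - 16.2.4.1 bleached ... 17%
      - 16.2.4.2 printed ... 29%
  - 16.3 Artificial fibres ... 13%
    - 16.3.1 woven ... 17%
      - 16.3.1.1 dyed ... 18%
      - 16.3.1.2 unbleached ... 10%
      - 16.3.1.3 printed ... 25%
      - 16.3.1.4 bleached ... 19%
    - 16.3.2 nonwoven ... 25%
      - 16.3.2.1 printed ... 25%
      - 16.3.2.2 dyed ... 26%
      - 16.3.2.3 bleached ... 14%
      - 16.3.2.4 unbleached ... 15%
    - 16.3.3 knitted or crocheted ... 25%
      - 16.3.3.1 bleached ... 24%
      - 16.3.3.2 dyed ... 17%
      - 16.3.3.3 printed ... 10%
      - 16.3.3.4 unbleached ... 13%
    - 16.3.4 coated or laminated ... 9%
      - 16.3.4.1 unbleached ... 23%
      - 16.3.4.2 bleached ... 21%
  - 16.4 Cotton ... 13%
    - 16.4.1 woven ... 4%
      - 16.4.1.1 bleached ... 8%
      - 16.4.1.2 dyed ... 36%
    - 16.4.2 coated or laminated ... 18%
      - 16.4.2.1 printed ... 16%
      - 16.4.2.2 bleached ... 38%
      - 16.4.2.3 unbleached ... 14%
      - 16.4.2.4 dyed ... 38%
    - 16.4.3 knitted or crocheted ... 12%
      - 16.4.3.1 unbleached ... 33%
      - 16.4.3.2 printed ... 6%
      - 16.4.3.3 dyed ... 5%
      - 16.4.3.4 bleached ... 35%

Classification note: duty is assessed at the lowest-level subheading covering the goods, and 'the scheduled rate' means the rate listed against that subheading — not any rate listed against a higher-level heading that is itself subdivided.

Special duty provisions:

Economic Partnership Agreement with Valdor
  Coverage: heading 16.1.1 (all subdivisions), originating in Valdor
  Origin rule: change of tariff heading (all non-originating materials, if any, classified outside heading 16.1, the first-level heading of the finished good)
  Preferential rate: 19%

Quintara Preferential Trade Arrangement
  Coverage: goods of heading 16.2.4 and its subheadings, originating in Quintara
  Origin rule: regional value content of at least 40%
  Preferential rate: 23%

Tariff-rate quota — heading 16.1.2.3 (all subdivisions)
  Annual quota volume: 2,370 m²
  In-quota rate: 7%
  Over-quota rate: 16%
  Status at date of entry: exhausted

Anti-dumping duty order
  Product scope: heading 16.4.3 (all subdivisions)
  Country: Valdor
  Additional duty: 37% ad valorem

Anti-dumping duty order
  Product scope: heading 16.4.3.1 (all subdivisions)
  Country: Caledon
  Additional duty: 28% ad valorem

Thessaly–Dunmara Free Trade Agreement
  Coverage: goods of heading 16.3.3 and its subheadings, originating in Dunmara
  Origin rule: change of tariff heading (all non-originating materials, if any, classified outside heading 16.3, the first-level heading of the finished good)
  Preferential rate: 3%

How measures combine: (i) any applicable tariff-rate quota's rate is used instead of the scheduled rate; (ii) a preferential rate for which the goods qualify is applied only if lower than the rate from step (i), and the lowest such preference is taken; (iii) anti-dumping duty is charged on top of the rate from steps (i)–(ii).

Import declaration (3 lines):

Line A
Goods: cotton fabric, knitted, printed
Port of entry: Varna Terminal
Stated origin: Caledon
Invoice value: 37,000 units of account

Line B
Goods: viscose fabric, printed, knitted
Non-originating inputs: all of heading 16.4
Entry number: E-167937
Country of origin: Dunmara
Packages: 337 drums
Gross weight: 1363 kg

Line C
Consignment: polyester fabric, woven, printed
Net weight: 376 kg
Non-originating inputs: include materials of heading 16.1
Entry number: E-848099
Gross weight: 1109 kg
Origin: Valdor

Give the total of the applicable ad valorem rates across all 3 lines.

19%

Line A: cotton → 16.4; knitted → 16.4.3; printed → 16.4.3.2. Scheduled 6%. No special measure applies. → 6%.
Line B: viscose → 16.3; knitted → 16.3.3; printed → 16.3.3.3. Scheduled 10%. Dunmara agreement on 16.3.3: CTH met → 3% available; preferential 3%. → 3%.
Line C: polyester → 16.1; woven → 16.1.1; printed → 16.1.1.3. Scheduled 10%. Valdor agreement on 16.1.1: CTH not met. → 10%.
Sum: 6% + 3% + 10% = 19%.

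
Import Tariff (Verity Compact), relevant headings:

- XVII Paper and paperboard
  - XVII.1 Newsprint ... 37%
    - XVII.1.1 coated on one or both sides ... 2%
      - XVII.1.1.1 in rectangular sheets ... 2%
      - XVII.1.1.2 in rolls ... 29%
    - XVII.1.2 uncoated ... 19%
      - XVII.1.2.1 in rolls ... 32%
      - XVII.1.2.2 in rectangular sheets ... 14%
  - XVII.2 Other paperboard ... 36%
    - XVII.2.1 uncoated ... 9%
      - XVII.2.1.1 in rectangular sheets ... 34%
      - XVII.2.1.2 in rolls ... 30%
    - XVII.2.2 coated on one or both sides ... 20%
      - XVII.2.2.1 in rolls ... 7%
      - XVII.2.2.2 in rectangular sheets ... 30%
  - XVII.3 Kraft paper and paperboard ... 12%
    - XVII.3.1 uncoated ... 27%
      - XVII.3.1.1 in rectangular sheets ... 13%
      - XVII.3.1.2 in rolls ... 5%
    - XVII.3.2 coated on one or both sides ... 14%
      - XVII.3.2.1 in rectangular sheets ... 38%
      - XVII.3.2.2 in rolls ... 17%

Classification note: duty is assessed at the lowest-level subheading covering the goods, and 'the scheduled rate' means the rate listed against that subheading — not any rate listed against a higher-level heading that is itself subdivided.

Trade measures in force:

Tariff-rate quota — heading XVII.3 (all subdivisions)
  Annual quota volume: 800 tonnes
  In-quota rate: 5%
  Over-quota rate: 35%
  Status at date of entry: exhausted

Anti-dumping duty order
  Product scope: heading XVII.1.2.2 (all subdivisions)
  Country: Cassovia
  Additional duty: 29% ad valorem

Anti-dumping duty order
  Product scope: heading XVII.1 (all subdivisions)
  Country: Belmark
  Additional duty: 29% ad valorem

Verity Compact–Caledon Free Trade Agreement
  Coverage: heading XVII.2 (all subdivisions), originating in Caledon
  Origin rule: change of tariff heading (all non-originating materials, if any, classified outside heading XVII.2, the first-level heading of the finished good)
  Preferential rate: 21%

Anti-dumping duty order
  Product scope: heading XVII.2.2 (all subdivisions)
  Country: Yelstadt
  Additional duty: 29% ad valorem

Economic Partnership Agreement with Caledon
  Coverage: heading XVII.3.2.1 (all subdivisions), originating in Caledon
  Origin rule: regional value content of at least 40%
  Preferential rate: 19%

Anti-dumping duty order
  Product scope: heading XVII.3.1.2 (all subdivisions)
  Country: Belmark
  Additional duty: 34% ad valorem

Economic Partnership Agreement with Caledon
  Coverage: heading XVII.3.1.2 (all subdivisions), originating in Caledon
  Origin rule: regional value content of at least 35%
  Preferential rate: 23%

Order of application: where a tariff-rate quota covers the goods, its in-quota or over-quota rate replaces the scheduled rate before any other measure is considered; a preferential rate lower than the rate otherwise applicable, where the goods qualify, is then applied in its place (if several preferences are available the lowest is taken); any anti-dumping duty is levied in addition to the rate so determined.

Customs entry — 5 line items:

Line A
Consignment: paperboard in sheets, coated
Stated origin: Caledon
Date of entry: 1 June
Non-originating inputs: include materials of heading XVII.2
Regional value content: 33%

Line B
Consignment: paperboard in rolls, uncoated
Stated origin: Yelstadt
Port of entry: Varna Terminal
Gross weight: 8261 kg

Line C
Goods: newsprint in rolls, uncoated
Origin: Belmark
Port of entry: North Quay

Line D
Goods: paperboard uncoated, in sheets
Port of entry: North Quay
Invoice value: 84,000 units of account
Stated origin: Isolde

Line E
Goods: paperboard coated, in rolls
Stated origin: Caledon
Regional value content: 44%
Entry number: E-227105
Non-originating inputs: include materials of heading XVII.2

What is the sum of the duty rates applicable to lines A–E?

Line A: paperboard → XVII.2; coated → XVII.2.2; in sheets → XVII.2.2.2. Scheduled 30%. Caledon agreement on XVII.2: CTH not met; Caledon agreement on XVII.3.2.1: XVII.2.2.2 not covered; Caledon agreement on XVII.3.1.2: XVII.2.2.2 not covered. → 30%.
Line B: paperboard → XVII.2; uncoated → XVII.2.1; in rolls → XVII.2.1.2. Scheduled 30%. No special measure applies. → 30%.
Line C: newsprint → XVII.1; uncoated → XVII.1.2; in rolls → XVII.1.2.1. Scheduled 32%. anti-dumping (Belmark, XVII.1): +29%; total 32% + 29% = 61%. → 61%.
Line D: paperboard → XVII.2; uncoated → XVII.2.1; in sheets → XVII.2.1.1. Scheduled 34%. No special measure applies. → 34%.
Line E: paperboard → XVII.2; coated → XVII.2.2; in rolls → XVII.2.2.1. Scheduled 7%. Caledon agreement on XVII.2: CTH not met; Caledon agreement on XVII.3.2.1: XVII.2.2.1 not covered; Caledon agreement on XVII.3.1.2: XVII.2.2.1 not covered. → 7%.
Sum: 30% + 30% + 61% + 34% + 7% = 162%.

162%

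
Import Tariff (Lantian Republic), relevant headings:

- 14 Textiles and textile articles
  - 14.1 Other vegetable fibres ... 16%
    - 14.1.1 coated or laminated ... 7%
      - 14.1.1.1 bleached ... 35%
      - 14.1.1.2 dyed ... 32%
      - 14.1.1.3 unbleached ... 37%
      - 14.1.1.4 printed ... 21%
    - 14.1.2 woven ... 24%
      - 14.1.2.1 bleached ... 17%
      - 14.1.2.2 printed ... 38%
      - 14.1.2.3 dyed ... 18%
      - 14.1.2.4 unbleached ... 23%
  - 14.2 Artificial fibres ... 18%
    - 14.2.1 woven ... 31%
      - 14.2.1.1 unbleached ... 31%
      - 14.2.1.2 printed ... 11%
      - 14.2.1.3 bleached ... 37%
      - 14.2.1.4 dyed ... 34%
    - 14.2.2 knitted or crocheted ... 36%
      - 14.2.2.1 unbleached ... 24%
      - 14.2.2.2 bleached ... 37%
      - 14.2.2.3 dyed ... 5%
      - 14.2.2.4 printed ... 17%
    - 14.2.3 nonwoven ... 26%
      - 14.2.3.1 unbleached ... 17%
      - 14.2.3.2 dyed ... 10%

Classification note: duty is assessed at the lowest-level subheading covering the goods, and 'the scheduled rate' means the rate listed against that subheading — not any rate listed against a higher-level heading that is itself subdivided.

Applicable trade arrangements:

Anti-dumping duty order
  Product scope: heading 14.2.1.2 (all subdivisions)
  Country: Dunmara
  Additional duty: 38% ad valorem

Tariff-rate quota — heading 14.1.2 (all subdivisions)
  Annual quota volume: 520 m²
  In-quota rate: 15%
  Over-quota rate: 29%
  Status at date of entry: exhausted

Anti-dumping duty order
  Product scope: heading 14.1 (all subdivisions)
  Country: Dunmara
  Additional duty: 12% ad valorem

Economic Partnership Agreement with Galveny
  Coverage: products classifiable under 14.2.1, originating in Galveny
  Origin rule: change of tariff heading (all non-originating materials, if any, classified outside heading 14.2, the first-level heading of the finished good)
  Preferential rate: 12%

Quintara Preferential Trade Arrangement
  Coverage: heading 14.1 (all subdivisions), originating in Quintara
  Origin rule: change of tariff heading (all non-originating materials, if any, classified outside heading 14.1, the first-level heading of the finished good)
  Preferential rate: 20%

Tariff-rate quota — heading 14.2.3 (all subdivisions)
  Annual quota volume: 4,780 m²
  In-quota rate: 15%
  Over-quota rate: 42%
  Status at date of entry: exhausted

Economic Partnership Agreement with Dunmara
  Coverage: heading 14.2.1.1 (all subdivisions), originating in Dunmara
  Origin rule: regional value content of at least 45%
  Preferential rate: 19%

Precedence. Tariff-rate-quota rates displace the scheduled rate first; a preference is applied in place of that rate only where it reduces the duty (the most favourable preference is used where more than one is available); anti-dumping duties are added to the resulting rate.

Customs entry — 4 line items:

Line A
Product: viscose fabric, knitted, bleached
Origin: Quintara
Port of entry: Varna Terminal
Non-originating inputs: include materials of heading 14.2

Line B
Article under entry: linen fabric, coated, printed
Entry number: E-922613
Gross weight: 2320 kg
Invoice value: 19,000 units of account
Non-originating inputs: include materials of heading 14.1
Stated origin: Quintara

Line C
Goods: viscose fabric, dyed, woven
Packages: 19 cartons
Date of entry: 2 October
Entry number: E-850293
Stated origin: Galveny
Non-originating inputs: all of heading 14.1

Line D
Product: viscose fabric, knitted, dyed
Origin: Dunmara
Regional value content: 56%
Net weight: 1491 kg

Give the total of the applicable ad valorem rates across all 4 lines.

75%

Line A: viscose → 14.2; knitted → 14.2.2; bleached → 14.2.2.2. Scheduled 37%. Quintara agreement on 14.1: 14.2.2.2 not covered. → 37%.
Line B: linen → 14.1; coated → 14.1.1; printed → 14.1.1.4. Scheduled 21%. Quintara agreement on 14.1: CTH not met. → 21%.
Line C: viscose → 14.2; woven → 14.2.1; dyed → 14.2.1.4. Scheduled 34%. Galveny agreement on 14.2.1: CTH met → 12% available; preferential 12%. → 12%.
Line D: viscose → 14.2; knitted → 14.2.2; dyed → 14.2.2.3. Scheduled 5%. Dunmara agreement on 14.2.1.1: 14.2.2.3 not covered. → 5%.
Sum: 37% + 21% + 12% + 5% = 75%.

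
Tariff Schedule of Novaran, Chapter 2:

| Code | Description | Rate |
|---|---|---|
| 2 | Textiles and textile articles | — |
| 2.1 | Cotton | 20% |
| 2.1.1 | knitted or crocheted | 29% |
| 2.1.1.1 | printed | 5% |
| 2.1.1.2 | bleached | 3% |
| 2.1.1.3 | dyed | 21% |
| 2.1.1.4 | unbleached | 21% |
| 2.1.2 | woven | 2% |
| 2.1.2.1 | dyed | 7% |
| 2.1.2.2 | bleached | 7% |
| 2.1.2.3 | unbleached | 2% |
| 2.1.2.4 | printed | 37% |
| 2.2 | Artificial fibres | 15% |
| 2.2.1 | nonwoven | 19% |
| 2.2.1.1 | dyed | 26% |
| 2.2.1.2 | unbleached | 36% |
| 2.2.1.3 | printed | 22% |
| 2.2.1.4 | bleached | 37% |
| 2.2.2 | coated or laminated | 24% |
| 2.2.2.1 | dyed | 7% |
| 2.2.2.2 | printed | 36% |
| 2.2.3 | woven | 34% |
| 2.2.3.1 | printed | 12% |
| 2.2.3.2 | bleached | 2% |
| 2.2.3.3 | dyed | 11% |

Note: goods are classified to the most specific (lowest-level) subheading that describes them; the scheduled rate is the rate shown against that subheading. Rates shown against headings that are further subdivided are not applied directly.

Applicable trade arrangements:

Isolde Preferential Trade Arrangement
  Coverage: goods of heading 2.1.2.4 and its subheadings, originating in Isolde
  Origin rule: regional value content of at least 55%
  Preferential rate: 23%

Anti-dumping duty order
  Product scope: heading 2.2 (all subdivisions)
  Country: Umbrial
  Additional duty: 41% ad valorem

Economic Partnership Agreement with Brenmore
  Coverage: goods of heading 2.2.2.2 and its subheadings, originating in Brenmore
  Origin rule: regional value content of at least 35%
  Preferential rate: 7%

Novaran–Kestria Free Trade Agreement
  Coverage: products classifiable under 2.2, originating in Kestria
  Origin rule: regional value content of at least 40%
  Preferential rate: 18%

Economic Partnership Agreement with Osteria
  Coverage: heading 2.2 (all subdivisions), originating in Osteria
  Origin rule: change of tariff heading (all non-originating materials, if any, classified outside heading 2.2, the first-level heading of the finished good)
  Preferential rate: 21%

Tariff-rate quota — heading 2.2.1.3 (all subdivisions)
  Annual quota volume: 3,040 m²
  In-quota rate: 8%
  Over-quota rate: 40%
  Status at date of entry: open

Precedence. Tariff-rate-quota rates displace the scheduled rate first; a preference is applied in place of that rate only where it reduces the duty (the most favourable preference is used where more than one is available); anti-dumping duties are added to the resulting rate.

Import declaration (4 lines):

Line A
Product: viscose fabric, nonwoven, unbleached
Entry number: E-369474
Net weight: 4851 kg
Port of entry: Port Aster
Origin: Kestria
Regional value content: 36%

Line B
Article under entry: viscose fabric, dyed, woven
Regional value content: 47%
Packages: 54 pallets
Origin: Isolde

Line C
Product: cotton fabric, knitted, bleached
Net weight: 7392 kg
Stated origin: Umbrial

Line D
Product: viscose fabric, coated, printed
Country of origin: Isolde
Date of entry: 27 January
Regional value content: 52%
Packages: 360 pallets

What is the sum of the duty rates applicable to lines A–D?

86%

Line A: viscose → 2.2; nonwoven → 2.2.1; unbleached → 2.2.1.2. Scheduled 36%. Kestria agreement on 2.2: RVC < 40%. → 36%.
Line B: viscose → 2.2; woven → 2.2.3; dyed → 2.2.3.3. Scheduled 11%. Isolde agreement on 2.1.2.4: 2.2.3.3 not covered. → 11%.
Line C: cotton → 2.1; knitted → 2.1.1; bleached → 2.1.1.2. Scheduled 3%. No special measure applies. → 3%.
Line D: viscose → 2.2; coated → 2.2.2; printed → 2.2.2.2. Scheduled 36%. Isolde agreement on 2.1.2.4: 2.2.2.2 not covered. → 36%.
Sum: 36% + 11% + 3% + 36% = 86%.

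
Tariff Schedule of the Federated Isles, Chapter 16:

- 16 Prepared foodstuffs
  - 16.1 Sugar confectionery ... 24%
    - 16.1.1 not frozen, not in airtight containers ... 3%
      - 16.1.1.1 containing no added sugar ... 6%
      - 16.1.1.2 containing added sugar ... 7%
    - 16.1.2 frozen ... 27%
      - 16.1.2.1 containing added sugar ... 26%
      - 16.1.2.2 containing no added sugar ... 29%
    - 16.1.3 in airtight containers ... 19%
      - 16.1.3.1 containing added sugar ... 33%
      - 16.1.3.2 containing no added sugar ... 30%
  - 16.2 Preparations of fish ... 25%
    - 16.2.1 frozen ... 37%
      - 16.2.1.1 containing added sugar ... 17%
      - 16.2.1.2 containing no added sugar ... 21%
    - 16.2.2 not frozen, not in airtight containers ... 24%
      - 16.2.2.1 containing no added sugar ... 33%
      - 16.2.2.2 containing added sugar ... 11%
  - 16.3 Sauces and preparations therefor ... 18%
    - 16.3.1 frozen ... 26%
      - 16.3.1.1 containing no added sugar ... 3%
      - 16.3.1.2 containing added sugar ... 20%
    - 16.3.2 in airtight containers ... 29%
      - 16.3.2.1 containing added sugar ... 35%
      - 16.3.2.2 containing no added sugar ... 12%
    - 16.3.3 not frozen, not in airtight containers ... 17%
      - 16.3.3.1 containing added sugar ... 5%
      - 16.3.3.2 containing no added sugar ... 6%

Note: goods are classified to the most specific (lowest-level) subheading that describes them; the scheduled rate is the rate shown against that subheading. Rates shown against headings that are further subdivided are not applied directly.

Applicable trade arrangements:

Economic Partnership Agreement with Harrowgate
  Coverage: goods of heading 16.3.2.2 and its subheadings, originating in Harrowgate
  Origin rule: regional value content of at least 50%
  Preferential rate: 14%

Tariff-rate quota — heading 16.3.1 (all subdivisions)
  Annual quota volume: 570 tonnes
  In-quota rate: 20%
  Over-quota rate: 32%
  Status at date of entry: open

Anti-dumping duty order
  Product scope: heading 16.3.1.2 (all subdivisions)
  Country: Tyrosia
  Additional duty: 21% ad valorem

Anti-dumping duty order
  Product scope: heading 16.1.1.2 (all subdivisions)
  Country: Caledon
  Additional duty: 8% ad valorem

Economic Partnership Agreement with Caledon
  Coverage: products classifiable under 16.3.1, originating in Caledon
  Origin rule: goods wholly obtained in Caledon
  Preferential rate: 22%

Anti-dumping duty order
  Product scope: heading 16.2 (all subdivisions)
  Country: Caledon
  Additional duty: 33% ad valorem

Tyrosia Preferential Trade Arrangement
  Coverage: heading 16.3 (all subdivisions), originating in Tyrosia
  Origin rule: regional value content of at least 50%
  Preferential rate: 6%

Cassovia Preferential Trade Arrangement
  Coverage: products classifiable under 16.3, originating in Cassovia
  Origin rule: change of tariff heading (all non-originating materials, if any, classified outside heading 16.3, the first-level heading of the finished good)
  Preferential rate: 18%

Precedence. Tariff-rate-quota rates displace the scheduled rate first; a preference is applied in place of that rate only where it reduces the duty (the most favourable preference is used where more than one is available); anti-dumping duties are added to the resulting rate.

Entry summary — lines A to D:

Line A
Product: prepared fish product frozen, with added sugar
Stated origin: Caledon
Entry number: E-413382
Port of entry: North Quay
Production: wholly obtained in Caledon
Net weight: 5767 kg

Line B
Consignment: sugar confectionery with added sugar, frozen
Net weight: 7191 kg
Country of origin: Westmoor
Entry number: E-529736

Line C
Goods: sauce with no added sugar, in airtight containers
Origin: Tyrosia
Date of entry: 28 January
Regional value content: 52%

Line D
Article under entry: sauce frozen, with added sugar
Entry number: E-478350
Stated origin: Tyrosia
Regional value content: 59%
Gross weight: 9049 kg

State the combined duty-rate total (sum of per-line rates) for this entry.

Line A: prepared fish product → 16.2; frozen → 16.2.1; with added sugar → 16.2.1.1. Scheduled 17%. Caledon agreement on 16.3.1: 16.2.1.1 not covered; anti-dumping (Caledon, 16.2): +33%; total 17% + 33% = 50%. → 50%.
Line B: sugar confectionery → 16.1; frozen → 16.1.2; with added sugar → 16.1.2.1. Scheduled 26%. No special measure applies. → 26%.
Line C: sauce → 16.3; in airtight containers → 16.3.2; with no added sugar → 16.3.2.2. Scheduled 12%. Tyrosia agreement on 16.3: RVC ≥ 50% → 6% available; preferential 6%. → 6%.
Line D: sauce → 16.3; frozen → 16.3.1; with added sugar → 16.3.1.2. Scheduled 20%. quota on 16.3.1 open → in-quota 20%; Tyrosia agreement on 16.3: RVC ≥ 50% → 6% available; preferential 6%; anti-dumping (Tyrosia, 16.3.1.2): +21%; total 6% + 21% = 27%. → 27%.
Sum: 50% + 26% + 6% + 27% = 109%.

109%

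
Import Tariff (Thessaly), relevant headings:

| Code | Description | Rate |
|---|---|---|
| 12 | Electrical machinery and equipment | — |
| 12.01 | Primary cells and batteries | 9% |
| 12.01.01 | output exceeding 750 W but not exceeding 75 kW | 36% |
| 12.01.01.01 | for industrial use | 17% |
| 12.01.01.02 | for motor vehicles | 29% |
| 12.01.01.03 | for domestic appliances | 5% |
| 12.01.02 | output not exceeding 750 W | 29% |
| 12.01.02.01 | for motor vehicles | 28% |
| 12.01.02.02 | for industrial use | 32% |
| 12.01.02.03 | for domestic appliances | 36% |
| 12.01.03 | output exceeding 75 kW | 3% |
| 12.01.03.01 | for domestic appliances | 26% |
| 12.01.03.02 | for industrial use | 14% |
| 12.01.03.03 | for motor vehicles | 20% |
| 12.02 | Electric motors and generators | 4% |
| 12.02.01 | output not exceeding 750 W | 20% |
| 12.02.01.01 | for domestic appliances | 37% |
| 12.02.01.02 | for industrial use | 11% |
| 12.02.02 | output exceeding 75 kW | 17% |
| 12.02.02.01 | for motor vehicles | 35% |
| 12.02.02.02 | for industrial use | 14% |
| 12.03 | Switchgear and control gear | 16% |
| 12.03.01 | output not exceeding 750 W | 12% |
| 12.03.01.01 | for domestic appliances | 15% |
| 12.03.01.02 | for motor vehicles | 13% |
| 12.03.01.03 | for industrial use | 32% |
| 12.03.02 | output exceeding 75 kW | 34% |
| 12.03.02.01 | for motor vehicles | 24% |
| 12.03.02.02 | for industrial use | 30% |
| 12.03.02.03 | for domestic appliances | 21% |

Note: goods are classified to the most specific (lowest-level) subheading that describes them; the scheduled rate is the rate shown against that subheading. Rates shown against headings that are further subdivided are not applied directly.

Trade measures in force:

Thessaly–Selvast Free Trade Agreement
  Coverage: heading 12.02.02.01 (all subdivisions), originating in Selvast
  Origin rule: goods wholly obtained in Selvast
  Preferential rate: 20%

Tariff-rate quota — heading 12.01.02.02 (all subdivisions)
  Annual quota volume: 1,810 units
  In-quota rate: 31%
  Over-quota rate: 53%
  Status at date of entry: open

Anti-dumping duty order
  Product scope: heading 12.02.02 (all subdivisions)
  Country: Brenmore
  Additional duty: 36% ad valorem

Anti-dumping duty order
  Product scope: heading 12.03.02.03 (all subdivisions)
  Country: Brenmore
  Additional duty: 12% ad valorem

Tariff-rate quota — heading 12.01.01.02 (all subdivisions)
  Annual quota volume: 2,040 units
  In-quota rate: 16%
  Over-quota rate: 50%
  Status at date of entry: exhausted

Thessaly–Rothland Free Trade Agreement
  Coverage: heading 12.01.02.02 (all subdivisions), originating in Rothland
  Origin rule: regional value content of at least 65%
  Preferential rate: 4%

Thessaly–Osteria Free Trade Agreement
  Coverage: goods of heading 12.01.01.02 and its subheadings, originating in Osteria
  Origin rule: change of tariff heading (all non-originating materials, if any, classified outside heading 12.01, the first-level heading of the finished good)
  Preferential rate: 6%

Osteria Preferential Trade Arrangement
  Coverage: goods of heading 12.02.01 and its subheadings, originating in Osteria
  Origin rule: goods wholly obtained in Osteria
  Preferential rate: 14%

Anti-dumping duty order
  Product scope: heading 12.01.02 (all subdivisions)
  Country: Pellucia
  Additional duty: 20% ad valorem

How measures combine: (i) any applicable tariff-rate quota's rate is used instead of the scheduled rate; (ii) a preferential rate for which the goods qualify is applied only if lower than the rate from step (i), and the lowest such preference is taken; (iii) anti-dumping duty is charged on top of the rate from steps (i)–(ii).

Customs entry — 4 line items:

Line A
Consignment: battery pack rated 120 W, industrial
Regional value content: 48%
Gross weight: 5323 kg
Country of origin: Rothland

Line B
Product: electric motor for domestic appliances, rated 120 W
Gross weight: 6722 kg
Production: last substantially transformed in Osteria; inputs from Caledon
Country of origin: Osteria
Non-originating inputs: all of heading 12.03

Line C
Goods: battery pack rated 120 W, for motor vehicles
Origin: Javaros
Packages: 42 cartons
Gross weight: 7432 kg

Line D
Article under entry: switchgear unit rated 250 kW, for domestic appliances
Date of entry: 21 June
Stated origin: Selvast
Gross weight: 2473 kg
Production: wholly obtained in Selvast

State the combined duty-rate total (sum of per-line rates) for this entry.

Line A: battery pack → 12.01; rated 120 W → 12.01.02; industrial → 12.01.02.02. Scheduled 32%. quota on 12.01.02.02 open → in-quota 31%; Rothland agreement on 12.01.02.02: RVC < 65%. → 31%.
Line B: electric motor → 12.02; rated 120 W → 12.02.01; for domestic appliances → 12.02.01.01. Scheduled 37%. Osteria agreement on 12.01.01.02: 12.02.01.01 not covered; Osteria agreement on 12.02.01: not wholly obtained. → 37%.
Line C: battery pack → 12.01; rated 120 W → 12.01.02; for motor vehicles → 12.01.02.01. Scheduled 28%. No special measure applies. → 28%.
Line D: switchgear unit → 12.03; rated 250 kW → 12.03.02; for domestic appliances → 12.03.02.03. Scheduled 21%. Selvast agreement on 12.02.02.01: 12.03.02.03 not covered. → 21%.
Sum: 31% + 37% + 28% + 21% = 117%.

117%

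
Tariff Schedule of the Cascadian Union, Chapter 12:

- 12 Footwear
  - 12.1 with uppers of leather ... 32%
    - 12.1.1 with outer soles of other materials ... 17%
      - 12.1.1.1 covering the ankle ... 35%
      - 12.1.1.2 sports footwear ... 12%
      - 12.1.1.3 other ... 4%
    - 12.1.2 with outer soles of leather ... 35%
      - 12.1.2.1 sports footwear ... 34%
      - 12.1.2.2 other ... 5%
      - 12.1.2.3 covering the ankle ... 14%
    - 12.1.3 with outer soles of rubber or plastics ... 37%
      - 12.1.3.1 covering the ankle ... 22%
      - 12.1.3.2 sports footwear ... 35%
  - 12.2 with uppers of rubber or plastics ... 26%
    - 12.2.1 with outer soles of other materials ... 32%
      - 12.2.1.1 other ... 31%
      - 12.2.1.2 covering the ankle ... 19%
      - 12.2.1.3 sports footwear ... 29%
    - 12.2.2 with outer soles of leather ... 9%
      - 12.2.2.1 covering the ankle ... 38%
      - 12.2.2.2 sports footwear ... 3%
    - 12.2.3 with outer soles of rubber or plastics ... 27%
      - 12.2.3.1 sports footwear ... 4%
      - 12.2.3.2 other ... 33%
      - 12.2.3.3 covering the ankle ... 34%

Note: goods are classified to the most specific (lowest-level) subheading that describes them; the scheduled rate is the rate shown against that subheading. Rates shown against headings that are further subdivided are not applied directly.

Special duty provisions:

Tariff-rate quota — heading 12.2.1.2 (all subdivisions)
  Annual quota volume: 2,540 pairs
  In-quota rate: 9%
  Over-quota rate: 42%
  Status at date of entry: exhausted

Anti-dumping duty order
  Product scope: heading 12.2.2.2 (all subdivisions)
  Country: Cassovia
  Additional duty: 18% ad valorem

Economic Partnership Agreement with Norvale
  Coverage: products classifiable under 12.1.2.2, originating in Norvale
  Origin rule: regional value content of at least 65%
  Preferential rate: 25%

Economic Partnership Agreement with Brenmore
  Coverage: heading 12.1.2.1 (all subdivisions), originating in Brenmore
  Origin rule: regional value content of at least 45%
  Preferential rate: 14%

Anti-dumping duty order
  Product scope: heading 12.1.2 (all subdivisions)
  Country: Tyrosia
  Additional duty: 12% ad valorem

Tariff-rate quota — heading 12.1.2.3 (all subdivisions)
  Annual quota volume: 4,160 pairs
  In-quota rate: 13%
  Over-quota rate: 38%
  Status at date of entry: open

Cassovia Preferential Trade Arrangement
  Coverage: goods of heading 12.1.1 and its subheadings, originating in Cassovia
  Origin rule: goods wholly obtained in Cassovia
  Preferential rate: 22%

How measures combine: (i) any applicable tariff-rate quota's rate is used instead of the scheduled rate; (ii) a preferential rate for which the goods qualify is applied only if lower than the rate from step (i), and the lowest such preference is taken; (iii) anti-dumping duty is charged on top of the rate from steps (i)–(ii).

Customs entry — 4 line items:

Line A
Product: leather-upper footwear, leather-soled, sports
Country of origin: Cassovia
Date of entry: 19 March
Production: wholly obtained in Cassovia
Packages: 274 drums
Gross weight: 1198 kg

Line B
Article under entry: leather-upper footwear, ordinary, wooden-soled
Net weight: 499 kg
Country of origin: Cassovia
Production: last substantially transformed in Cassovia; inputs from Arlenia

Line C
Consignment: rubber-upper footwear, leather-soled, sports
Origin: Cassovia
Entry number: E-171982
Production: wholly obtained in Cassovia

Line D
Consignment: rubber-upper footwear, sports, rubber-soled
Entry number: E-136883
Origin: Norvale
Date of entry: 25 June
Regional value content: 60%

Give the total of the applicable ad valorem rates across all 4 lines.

Line A: leather-upper → 12.1; leather-soled → 12.1.2; sports → 12.1.2.1. Scheduled 34%. Cassovia agreement on 12.1.1: 12.1.2.1 not covered. → 34%.
Line B: leather-upper → 12.1; wooden-soled → 12.1.1; ordinary → 12.1.1.3. Scheduled 4%. Cassovia agreement on 12.1.1: not wholly obtained. → 4%.
Line C: rubber-upper → 12.2; leather-soled → 12.2.2; sports → 12.2.2.2. Scheduled 3%. Cassovia agreement on 12.1.1: 12.2.2.2 not covered; anti-dumping (Cassovia, 12.2.2.2): +18%; total 3% + 18% = 21%. → 21%.
Line D: rubber-upper → 12.2; rubber-soled → 12.2.3; sports → 12.2.3.1. Scheduled 4%. Norvale agreement on 12.1.2.2: 12.2.3.1 not covered. → 4%.
Sum: 34% + 4% + 21% + 4% = 63%.

63%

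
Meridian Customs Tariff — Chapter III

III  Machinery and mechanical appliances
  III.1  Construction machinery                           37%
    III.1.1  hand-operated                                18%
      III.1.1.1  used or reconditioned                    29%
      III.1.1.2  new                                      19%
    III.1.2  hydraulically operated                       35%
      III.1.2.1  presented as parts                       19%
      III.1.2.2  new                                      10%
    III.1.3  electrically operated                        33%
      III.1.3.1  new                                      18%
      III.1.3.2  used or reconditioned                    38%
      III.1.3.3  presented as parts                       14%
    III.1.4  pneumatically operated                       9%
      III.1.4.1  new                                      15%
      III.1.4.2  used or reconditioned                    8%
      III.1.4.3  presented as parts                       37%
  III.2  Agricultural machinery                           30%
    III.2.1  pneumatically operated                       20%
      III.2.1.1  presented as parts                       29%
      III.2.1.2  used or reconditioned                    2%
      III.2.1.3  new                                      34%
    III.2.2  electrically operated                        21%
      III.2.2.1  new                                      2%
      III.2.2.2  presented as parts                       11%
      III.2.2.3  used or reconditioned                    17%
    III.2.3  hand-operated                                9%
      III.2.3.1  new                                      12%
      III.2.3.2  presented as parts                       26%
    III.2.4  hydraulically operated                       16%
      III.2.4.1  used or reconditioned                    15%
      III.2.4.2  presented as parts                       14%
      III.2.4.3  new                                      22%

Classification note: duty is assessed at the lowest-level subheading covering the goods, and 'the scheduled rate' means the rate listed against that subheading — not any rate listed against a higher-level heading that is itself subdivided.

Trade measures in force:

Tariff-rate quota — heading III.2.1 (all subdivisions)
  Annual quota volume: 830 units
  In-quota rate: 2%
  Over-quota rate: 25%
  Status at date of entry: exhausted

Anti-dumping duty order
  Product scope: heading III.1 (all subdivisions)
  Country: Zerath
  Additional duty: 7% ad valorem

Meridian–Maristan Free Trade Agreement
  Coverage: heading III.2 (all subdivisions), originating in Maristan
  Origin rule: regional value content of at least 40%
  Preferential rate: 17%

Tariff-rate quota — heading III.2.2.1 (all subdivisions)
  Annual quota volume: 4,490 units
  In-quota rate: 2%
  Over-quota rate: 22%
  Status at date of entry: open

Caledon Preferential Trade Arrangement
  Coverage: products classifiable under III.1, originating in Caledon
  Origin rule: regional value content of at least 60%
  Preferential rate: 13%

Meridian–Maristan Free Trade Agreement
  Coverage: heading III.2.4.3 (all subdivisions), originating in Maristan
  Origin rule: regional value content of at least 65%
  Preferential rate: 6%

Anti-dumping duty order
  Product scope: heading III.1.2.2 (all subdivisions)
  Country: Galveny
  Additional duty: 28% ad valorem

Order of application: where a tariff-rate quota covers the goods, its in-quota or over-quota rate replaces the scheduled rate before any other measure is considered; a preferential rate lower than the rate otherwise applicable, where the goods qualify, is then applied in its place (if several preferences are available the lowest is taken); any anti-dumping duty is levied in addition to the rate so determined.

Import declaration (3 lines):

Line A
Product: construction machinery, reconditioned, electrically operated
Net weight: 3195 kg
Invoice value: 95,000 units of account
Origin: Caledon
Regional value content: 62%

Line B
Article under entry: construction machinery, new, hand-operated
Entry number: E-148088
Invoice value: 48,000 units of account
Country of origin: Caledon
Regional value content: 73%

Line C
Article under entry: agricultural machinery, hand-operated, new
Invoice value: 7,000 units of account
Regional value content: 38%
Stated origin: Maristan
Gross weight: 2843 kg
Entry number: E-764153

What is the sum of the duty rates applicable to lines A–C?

Line A: construction → III.1; electrically operated → III.1.3; reconditioned → III.1.3.2. Scheduled 38%. Caledon agreement on III.1: RVC ≥ 60% → 13% available; preferential 13%. → 13%.
Line B: construction → III.1; hand-operated → III.1.1; new → III.1.1.2. Scheduled 19%. Caledon agreement on III.1: RVC ≥ 60% → 13% available; preferential 13%. → 13%.
Line C: agricultural → III.2; hand-operated → III.2.3; new → III.2.3.1. Scheduled 12%. Maristan agreement on III.2: RVC < 40%; Maristan agreement on III.2.4.3: III.2.3.1 not covered. → 12%.
Sum: 13% + 13% + 12% = 38%.

38%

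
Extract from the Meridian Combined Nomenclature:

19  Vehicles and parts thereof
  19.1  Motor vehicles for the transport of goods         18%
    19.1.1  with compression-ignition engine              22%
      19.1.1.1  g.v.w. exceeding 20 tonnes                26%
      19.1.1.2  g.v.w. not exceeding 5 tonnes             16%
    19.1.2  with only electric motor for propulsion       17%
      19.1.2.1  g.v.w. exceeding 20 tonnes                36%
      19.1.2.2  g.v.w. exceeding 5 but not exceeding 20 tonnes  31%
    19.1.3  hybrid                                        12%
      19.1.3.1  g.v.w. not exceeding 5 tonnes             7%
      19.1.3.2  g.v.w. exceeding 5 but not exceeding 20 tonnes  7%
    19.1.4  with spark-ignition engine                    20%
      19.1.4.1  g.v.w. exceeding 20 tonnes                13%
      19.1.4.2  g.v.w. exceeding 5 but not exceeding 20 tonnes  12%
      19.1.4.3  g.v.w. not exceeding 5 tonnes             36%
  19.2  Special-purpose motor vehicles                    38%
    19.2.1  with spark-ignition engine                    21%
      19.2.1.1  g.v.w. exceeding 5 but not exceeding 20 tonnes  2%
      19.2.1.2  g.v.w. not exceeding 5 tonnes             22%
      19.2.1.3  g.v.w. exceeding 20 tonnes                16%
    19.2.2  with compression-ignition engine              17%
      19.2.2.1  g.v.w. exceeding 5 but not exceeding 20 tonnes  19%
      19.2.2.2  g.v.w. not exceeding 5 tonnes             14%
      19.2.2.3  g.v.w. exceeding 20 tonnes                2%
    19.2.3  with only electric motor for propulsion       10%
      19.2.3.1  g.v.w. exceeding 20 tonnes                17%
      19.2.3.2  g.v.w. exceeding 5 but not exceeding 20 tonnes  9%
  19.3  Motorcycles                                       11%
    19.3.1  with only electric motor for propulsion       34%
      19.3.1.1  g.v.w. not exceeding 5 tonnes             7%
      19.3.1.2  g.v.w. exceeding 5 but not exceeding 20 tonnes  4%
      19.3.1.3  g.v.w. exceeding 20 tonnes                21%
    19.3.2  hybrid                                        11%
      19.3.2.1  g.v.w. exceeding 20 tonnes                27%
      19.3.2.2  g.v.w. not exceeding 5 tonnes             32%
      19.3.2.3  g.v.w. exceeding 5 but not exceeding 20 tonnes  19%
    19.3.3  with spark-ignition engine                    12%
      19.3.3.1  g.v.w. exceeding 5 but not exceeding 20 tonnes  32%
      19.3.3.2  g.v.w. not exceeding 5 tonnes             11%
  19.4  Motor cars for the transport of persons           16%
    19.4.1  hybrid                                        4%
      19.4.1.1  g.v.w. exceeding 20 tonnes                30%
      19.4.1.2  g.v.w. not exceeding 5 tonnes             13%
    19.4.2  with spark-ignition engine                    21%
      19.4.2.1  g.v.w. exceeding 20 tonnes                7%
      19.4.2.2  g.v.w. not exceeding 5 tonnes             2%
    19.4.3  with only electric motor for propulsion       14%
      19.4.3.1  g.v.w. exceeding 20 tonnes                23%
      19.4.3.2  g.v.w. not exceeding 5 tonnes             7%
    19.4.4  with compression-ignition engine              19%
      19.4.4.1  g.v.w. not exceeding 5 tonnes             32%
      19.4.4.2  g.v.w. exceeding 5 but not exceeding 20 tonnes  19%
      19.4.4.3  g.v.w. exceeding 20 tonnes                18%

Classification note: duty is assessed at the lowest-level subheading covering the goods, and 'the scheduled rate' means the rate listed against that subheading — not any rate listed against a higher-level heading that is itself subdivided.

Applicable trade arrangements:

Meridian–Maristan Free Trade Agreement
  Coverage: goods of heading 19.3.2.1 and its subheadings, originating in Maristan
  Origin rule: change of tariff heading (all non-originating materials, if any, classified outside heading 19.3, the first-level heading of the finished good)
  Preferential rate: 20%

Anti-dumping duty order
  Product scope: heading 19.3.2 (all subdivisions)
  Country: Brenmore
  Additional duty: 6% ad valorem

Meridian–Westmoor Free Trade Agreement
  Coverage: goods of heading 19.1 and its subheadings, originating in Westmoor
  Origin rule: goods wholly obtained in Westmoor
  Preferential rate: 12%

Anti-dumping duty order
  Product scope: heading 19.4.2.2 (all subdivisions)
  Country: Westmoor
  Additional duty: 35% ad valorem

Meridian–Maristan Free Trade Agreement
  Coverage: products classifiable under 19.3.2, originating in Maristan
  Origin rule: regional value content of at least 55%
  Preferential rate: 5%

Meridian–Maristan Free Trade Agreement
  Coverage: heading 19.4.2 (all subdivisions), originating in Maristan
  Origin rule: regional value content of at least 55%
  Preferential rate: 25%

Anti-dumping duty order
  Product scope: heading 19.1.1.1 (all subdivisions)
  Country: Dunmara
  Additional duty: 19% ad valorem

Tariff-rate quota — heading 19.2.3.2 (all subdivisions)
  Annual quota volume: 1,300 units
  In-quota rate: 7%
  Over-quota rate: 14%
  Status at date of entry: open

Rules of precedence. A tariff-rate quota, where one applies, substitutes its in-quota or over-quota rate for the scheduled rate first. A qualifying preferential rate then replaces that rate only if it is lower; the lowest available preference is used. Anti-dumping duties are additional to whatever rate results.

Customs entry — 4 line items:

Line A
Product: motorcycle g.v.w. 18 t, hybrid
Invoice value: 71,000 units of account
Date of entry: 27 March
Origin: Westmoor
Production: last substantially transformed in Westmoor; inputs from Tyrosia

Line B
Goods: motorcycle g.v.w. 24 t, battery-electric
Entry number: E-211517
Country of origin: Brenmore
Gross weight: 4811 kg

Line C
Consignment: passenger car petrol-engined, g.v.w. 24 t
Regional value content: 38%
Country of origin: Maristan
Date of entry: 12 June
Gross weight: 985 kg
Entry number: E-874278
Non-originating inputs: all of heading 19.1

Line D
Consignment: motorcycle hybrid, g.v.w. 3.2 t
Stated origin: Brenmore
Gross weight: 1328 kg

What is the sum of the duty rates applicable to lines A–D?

Line A: motorcycle → 19.3; hybrid → 19.3.2; g.v.w. 18 t → 19.3.2.3. Scheduled 19%. Westmoor agreement on 19.1: 19.3.2.3 not covered. → 19%.
Line B: motorcycle → 19.3; battery-electric → 19.3.1; g.v.w. 24 t → 19.3.1.3. Scheduled 21%. No special measure applies. → 21%.
Line C: passenger car → 19.4; petrol-engined → 19.4.2; g.v.w. 24 t → 19.4.2.1. Scheduled 7%. Maristan agreement on 19.3.2.1: 19.4.2.1 not covered; Maristan agreement on 19.3.2: 19.4.2.1 not covered; Maristan agreement on 19.4.2: RVC < 55%. → 7%.
Line D: motorcycle → 19.3; hybrid → 19.3.2; g.v.w. 3.2 t → 19.3.2.2. Scheduled 32%. anti-dumping (Brenmore, 19.3.2): +6%; total 32% + 6% = 38%. → 38%.
Sum: 19% + 21% + 7% + 38% = 85%.

85%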